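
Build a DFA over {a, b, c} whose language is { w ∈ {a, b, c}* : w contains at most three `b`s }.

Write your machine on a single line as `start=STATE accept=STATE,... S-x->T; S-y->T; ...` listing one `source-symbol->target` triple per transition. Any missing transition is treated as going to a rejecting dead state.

start=q0; accept=q0,q1,q2,q3; q0-a->q0; q0-b->q1; q0-c->q0; q1-a->q1; q1-b->q2; q1-c->q1; q2-a->q2; q2-b->q3; q2-c->q2; q3-a->q3; q3-b->q4; q3-c->q3; q4-a->q4; q4-b->q4; q4-c->q4

Count `b`s, saturating at 4: states q0 through q3 mean 0 through 3 `b`s seen; q4 means more than 3. Each `b` increments (capped at q4); other symbols loop. Accept from {q0, q1, q2, q3}.
With 5 states:
        a   b   c  
>* q0   q0  q1  q0 
 * q1   q1  q2  q1 
 * q2   q2  q3  q2 
 * q3   q3  q4  q3 
   q4   q4  q4  q4 
(> = start, * = accepting)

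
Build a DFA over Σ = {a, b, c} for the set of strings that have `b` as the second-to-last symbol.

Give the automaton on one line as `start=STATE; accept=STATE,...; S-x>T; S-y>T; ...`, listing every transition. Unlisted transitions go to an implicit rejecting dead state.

A DFA must remember the last 2 symbols (since which symbol is second-to-last isn't known until the input ends). Use one state per possible window of the last ≤2 symbols; accept from those whose window starts with `b`.
13 states suffice.
          a    b    c  
>  q0     q1   q2   q3 
   q1     q4   q5   q6 
   q2     q7   q8   q9 
   q3    q10  q11  q12 
   q4     q4   q5   q6 
   q5     q7   q8   q9 
   q6    q10  q11  q12 
 * q7     q4   q5   q6 
 * q8     q7   q8   q9 
 * q9    q10  q11  q12 
   q10    q4   q5   q6 
   q11    q7   q8   q9 
   q12   q10  q11  q12 
(> = start, * = accepting)

start=q0; accept=q7,q8,q9; q0-a>q1; q0-b>q2; q0-c>q3; q1-a>q4; q1-b>q5; q1-c>q6; q2-a>q7; q2-b>q8; q2-c>q9; q3-a>q10; q3-b>q11; q3-c>q12; q4-a>q4; q4-b>q5; q4-c>q6; q5-a>q7; q5-b>q8; q5-c>q9; q6-a>q10; q6-b>q11; q6-c>q12; q7-a>q4; q7-b>q5; q7-c>q6; q8-a>q7; q8-b>q8; q8-c>q9; q9-a>q10; q9-b>q11; q9-c>q12; q10-a>q4; q10-b>q5; q10-c>q6; q11-a>q7; q11-b>q8; q11-c>q9; q12-a>q10; q12-b>q11; q12-c>q12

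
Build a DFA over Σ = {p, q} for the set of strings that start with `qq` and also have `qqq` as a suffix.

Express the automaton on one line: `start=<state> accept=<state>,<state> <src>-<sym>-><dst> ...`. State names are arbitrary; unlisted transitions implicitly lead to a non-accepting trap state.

start=S0 accept=S5 S0-p->S1 S0-q->S2 S1-p->S1 S1-q->S1 S2-p->S1 S2-q->S3 S3-p->S4 S3-q->S5 S4-p->S4 S4-q->S6 S5-p->S4 S5-q->S5 S6-p->S4 S6-q->S3

Run two small machines in parallel and take their product. The first has 4 states tracking whether the input so far still matches the prefix `qq`; the second has 4 states tracking how much of the suffix `qqq` has currently been matched. A product state is a pair (one from each), accepting exactly when both do. Equivalent product states are then merged.
        p   q  
>  S0   S1  S2 
   S1   S1  S1 
   S2   S1  S3 
   S3   S4  S5 
   S4   S4  S6 
 * S5   S4  S5 
   S6   S4  S3 
(> = start, * = accepting)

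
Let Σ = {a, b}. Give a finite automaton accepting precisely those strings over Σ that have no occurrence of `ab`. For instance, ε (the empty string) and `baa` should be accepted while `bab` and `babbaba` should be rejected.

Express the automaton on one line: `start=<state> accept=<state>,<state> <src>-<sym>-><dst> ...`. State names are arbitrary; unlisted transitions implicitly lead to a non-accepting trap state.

This is the complement of 'contains `ab`'. Use the same substring-matching states — q0 through q2 holding how much of `ab` has just been matched — but flip the accepting set: everything except the trap q2 accepts.
        a   b  
>* q0   q1  q0 
 * q1   q1  q2 
   q2   q2  q2 
(> = start, * = accepting)

start=q0 accept=q0,q1 q0-a->q1 q0-b->q0 q1-a->q1 q1-b->q2 q2-a->q2 q2-b->q2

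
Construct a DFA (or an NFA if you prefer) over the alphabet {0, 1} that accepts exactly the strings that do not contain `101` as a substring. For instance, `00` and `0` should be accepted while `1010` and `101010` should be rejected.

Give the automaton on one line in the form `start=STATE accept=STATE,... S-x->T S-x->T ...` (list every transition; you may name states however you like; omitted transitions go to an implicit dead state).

start=S0 accept=S0,S1,S2 S0-0->S0 S0-1->S1 S1-0->S2 S1-1->S1 S2-0->S0 S2-1->S3 S3-0->S3 S3-1->S3

This is the complement of 'contains `101`'. Use the same substring-matching states — S0 through S3 holding how much of `101` has just been matched — but flip the accepting set: everything except the trap S3 accepts.
        0   1  
>* S0   S0  S1 
 * S1   S2  S1 
 * S2   S0  S3 
   S3   S3  S3 
(> = start, * = accepting)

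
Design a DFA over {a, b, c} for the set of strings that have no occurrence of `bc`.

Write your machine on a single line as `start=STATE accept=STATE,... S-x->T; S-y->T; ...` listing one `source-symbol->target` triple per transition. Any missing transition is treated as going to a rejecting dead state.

start=S0; accept=S0,S1; S0-a->S0; S0-b->S1; S0-c->S0; S1-a->S0; S1-b->S1; S1-c->S2; S2-a->S2; S2-b->S2; S2-c->S2

This is the complement of 'contains `bc`'. Use the same substring-matching states — S0 through S2 holding how much of `bc` has just been matched — but flip the accepting set: everything except the trap S2 accepts.
        a   b   c  
>* S0   S0  S1  S0 
 * S1   S0  S1  S2 
   S2   S2  S2  S2 
(> = start, * = accepting)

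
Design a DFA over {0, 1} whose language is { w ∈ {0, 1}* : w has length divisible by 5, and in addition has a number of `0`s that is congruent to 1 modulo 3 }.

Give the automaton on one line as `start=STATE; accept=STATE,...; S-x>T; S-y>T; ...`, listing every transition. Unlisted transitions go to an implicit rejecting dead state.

start=q0; accept=q13; q0-0>q1; q0-1>q2; q1-0>q3; q1-1>q4; q2-0>q4; q2-1>q5; q3-0>q6; q3-1>q7; q4-0>q7; q4-1>q8; q5-0>q8; q5-1>q6; q6-0>q9; q6-1>q10; q7-0>q10; q7-1>q11; q8-0>q11; q8-1>q9; q9-0>q12; q9-1>q13; q10-0>q13; q10-1>q0; q11-0>q0; q11-1>q12; q12-0>q2; q12-1>q14; q13-0>q14; q13-1>q1; q14-0>q5; q14-1>q3

Handle the two conditions separately and then intersect. One (5 states) tracks the input length modulo 5; the other (3 states) tracks the count of `0`s modulo 3. Each combined state is a pair, one component from each; accept when both components accept.
          0    1  
>  q0     q1   q2 
   q1     q3   q4 
   q2     q4   q5 
   q3     q6   q7 
   q4     q7   q8 
   q5     q8   q6 
   q6     q9  q10 
   q7    q10  q11 
   q8    q11   q9 
   q9    q12  q13 
   q10   q13   q0 
   q11    q0  q12 
   q12    q2  q14 
 * q13   q14   q1 
   q14    q5   q3 
(> = start, * = accepting)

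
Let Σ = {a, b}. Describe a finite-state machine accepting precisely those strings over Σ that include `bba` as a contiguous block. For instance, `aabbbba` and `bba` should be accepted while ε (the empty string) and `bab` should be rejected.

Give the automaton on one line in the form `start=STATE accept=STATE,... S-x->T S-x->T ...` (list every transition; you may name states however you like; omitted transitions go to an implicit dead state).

States S0..S2 record the length of the longest prefix of `bba` that matches the current input suffix. Reaching S3 means `bba` has been seen, and we stay there forever. Accept from S3.
A 4-state machine:
        a   b  
>  S0   S0  S1 
   S1   S0  S2 
   S2   S3  S2 
 * S3   S3  S3 
(> = start, * = accepting)

start=S0 accept=S3 S0-a->S0 S0-b->S1 S1-a->S0 S1-b->S2 S2-a->S3 S2-b->S2 S3-a->S3 S3-b->S3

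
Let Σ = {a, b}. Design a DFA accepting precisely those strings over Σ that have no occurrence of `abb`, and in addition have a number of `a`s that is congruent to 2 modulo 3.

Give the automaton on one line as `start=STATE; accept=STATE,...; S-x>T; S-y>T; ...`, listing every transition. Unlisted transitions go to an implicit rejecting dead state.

start=S0; accept=S2,S5; S0-a>S1; S0-b>S0; S1-a>S2; S1-b>S3; S2-a>S4; S2-b>S5; S3-a>S2; S3-b>S6; S4-a>S1; S4-b>S7; S5-a>S4; S5-b>S8; S6-a>S8; S6-b>S6; S7-a>S1; S7-b>S9; S8-a>S9; S8-b>S8; S9-a>S6; S9-b>S9

Run two small machines in parallel and take their product. One (4 states) tracks partial matches of the forbidden pattern `abb`; the other (3 states) tracks the count of `a`s modulo 3. Each combined state is a pair, one component from each; accept when both components accept.
10 states suffice.
        a   b  
>  S0   S1  S0 
   S1   S2  S3 
 * S2   S4  S5 
   S3   S2  S6 
   S4   S1  S7 
 * S5   S4  S8 
   S6   S8  S6 
   S7   S1  S9 
   S8   S9  S8 
   S9   S6  S9 
(> = start, * = accepting)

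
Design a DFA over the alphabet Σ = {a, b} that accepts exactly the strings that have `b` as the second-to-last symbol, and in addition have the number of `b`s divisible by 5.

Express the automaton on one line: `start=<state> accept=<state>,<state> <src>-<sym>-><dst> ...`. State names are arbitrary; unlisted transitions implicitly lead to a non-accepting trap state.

Run two small machines in parallel and take their product. One (7 states) tracks the last 2 symbols read; the other (5 states) tracks the count of `b`s modulo 5. Each combined state is a pair, one component from each; accept when both components accept. Minimizing collapses redundant product states.
With 9 states:
        a   b  
>  S0   S0  S1 
   S1   S1  S2 
   S2   S2  S3 
   S3   S3  S4 
   S4   S5  S6 
   S5   S5  S7 
 * S6   S8  S1 
   S7   S8  S1 
 * S8   S0  S1 
(> = start, * = accepting)

start=S0 accept=S6,S8 S0-a->S0 S0-b->S1 S1-a->S1 S1-b->S2 S2-a->S2 S2-b->S3 S3-a->S3 S3-b->S4 S4-a->S5 S4-b->S6 S5-a->S5 S5-b->S7 S6-a->S8 S6-b->S1 S7-a->S8 S7-b->S1 S8-a->S0 S8-b->S1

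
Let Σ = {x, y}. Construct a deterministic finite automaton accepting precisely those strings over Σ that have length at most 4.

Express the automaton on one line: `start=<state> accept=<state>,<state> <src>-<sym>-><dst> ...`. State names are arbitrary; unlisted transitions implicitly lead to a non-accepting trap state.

We only need to distinguish lengths 0, 1, …, 4, and '>4'. Chain q0 → q1 → q2 → q3 → q4 → q5 on every symbol, with q5 looping. Accepting states: {q0, q1, q2, q3, q4}.
6 states suffice.
        x   y  
>* q0   q1  q1 
 * q1   q2  q2 
 * q2   q3  q3 
 * q3   q4  q4 
 * q4   q5  q5 
   q5   q5  q5 
(> = start, * = accepting)

start=q0 accept=q0,q1,q2,q3,q4 q0-x->q1 q0-y->q1 q1-x->q2 q1-y->q2 q2-x->q3 q2-y->q3 q3-x->q4 q3-y->q4 q4-x->q5 q4-y->q5 q5-x->q5 q5-y->q5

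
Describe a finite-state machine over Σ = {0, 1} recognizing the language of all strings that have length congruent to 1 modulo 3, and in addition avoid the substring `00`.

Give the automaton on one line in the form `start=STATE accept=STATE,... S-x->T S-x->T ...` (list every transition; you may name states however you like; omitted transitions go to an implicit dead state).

start=S0 accept=S1,S2 S0-0->S1 S0-1->S2 S1-0->S3 S1-1->S4 S2-0->S5 S2-1->S4 S3-0->S3 S3-1->S3 S4-0->S6 S4-1->S0 S5-0->S3 S5-1->S0 S6-0->S3 S6-1->S2

Build one automaton per condition and run them in lockstep. The first has 3 states tracking the input length modulo 3; the second has 3 states tracking partial matches of the forbidden pattern `00`. A product state is a pair (one from each), accepting exactly when both do. Minimizing collapses redundant product states.
With 7 states:
        0   1  
>  S0   S1  S2 
 * S1   S3  S4 
 * S2   S5  S4 
   S3   S3  S3 
   S4   S6  S0 
   S5   S3  S0 
   S6   S3  S2 
(> = start, * = accepting)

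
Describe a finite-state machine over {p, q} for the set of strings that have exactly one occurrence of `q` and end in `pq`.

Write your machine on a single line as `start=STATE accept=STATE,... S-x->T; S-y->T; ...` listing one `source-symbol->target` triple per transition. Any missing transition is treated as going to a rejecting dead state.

start=S0; accept=S3; S0-p->S1; S0-q->S2; S1-p->S1; S1-q->S3; S2-p->S4; S2-q->S5; S3-p->S4; S3-q->S5; S4-p->S4; S4-q->S6; S5-p->S7; S5-q->S5; S6-p->S7; S6-q->S5; S7-p->S7; S7-q->S6

Build one automaton per condition and run them in lockstep. One (3 states) tracks the count of `q`s, saturating at 2; the other (3 states) tracks how much of the suffix `pq` has currently been matched. Each combined state is a pair, one component from each; accept when both components accept.
8 states suffice.
        p   q  
>  S0   S1  S2 
   S1   S1  S3 
   S2   S4  S5 
 * S3   S4  S5 
   S4   S4  S6 
   S5   S7  S5 
   S6   S7  S5 
   S7   S7  S6 
(> = start, * = accepting)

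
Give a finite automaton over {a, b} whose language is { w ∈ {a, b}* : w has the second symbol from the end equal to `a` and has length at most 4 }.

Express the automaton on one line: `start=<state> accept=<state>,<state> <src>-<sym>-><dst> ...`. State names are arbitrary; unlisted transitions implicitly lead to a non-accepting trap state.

start=S0 accept=S3,S4,S7,S8,S11,S12 S0-a->S1 S0-b->S2 S1-a->S3 S1-b->S4 S2-a->S5 S2-b->S6 S3-a->S7 S3-b->S8 S4-a->S9 S4-b->S10 S5-a->S7 S5-b->S8 S6-a->S9 S6-b->S10 S7-a->S11 S7-b->S12 S8-a->S13 S8-b->S14 S9-a->S11 S9-b->S12 S10-a->S13 S10-b->S14 S11-a->S15 S11-b->S16 S12-a->S17 S12-b->S18 S13-a->S15 S13-b->S16 S14-a->S17 S14-b->S18 S15-a->S15 S15-b->S16 S16-a->S17 S16-b->S18 S17-a->S15 S17-b->S16 S18-a->S17 S18-b->S18

Handle the two conditions separately and then intersect. The first has 7 states tracking the last 2 symbols read; the second has 6 states tracking the input length, saturating at 5. A product state is a pair (one from each), accepting exactly when both do.
          a    b  
>  S0     S1   S2 
   S1     S3   S4 
   S2     S5   S6 
 * S3     S7   S8 
 * S4     S9  S10 
   S5     S7   S8 
   S6     S9  S10 
 * S7    S11  S12 
 * S8    S13  S14 
   S9    S11  S12 
   S10   S13  S14 
 * S11   S15  S16 
 * S12   S17  S18 
   S13   S15  S16 
   S14   S17  S18 
   S15   S15  S16 
   S16   S17  S18 
   S17   S15  S16 
   S18   S17  S18 
(> = start, * = accepting)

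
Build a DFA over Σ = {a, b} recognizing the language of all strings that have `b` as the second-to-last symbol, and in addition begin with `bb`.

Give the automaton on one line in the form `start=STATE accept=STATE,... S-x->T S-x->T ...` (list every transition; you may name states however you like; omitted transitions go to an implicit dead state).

start=q0 accept=q3,q4 q0-a->q1 q0-b->q2 q1-a->q1 q1-b->q1 q2-a->q1 q2-b->q3 q3-a->q4 q3-b->q3 q4-a->q5 q4-b->q6 q5-a->q5 q5-b->q6 q6-a->q4 q6-b->q3

Build one automaton per condition and run them in lockstep. The first has 7 states tracking the last 2 symbols read; the second has 4 states tracking whether the input so far still matches the prefix `bb`. A product state is a pair (one from each), accepting exactly when both do. Minimizing collapses redundant product states.
        a   b  
>  q0   q1  q2 
   q1   q1  q1 
   q2   q1  q3 
 * q3   q4  q3 
 * q4   q5  q6 
   q5   q5  q6 
   q6   q4  q3 
(> = start, * = accepting)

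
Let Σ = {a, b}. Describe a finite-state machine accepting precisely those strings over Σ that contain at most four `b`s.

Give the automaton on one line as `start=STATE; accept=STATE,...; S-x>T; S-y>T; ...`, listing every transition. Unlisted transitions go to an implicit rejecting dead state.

start=q0; accept=q0,q1,q2,q3,q4; q0-a>q0; q0-b>q1; q1-a>q1; q1-b>q2; q2-a>q2; q2-b>q3; q3-a>q3; q3-b>q4; q4-a>q4; q4-b>q5; q5-a>q5; q5-b>q5

Only the number of `b`s matters, and only up to 5. Make a chain q0 → q1 → q2 → q3 → q4 → q5 advanced by each `b` (with q5 absorbing); every other symbol self-loops. The accepting set is {q0, q1, q2, q3, q4}.
A 6-state machine:
        a   b  
>* q0   q0  q1 
 * q1   q1  q2 
 * q2   q2  q3 
 * q3   q3  q4 
 * q4   q4  q5 
   q5   q5  q5 
(> = start, * = accepting)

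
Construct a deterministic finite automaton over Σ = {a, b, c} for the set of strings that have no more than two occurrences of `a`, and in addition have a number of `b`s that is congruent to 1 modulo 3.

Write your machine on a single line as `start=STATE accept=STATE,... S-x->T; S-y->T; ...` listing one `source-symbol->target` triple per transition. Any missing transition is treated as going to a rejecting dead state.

Build one automaton per condition and run them in lockstep. One (4 states) tracks the count of `a`s, saturating at 3; the other (3 states) tracks the count of `b`s modulo 3. Each combined state is a pair, one component from each; accept when both components accept. After merging equivalent states the machine shrinks.
With 10 states:
        a   b   c  
>  q0   q1  q2  q0 
   q1   q3  q4  q1 
 * q2   q4  q5  q2 
   q3   q6  q7  q3 
 * q4   q7  q8  q4 
   q5   q8  q0  q5 
   q6   q6  q6  q6 
 * q7   q6  q9  q7 
   q8   q9  q1  q8 
   q9   q6  q3  q9 
(> = start, * = accepting)

start=q0; accept=q2,q4,q7; q0-a->q1; q0-b->q2; q0-c->q0; q1-a->q3; q1-b->q4; q1-c->q1; q2-a->q4; q2-b->q5; q2-c->q2; q3-a->q6; q3-b->q7; q3-c->q3; q4-a->q7; q4-b->q8; q4-c->q4; q5-a->q8; q5-b->q0; q5-c->q5; q6-a->q6; q6-b->q6; q6-c->q6; q7-a->q6; q7-b->q9; q7-c->q7; q8-a->q9; q8-b->q1; q8-c->q8; q9-a->q6; q9-b->q3; q9-c->q9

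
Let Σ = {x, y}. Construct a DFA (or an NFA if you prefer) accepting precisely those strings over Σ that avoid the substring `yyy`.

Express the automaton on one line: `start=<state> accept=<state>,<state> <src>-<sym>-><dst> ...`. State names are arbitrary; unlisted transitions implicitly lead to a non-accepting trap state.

start=A accept=A,B,C A-x->A A-y->B B-x->A B-y->C C-x->A C-y->D D-x->D D-y->D

Track partial matches of the forbidden pattern `yyy`. State D is a dead state reached once `yyy` has occurred; every other state accepts. A means no part of `yyy` is currently matched.
       x  y 
>* A   A  B 
 * B   A  C 
 * C   A  D 
   D   D  D 
(> = start, * = accepting)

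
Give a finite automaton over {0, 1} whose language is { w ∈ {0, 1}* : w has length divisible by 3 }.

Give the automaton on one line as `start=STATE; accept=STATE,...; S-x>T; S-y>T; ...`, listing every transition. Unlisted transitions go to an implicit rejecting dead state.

start=s0; accept=s0; s0-0>s1; s0-1>s1; s1-0>s2; s1-1>s2; s2-0>s0; s2-1>s0

Only the length mod 3 matters, so use a 3-cycle: from any state, every input symbol moves to the next state, wrapping s2 back to s0. Mark s0 accepting.
3 states suffice.
        0   1  
>* s0   s1  s1 
   s1   s2  s2 
   s2   s0  s0 
(> = start, * = accepting)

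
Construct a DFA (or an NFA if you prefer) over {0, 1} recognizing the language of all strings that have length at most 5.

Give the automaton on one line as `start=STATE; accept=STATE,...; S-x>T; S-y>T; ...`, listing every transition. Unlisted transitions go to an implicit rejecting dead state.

start=q0; accept=q0,q1,q2,q3,q4,q5; q0-0>q1; q0-1>q1; q1-0>q2; q1-1>q2; q2-0>q3; q2-1>q3; q3-0>q4; q3-1>q4; q4-0>q5; q4-1>q5; q5-0>q6; q5-1>q6; q6-0>q6; q6-1>q6

We only need to distinguish lengths 0, 1, …, 5, and '>5'. Chain q0 → q1 → q2 → q3 → q4 → q5 → q6 on every symbol, with q6 looping. Accepting states: {q0, q1, q2, q3, q4, q5}.
        0   1  
>* q0   q1  q1 
 * q1   q2  q2 
 * q2   q3  q3 
 * q3   q4  q4 
 * q4   q5  q5 
 * q5   q6  q6 
   q6   q6  q6 
(> = start, * = accepting)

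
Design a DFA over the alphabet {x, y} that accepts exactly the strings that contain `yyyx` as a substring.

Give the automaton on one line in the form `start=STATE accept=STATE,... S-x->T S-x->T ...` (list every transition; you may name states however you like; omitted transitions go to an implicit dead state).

States S0..S3 record the length of the longest prefix of `yyyx` that matches the current input suffix. Reaching S4 means `yyyx` has been seen, and we stay there forever. Accept from S4.
5 states suffice.
        x   y  
>  S0   S0  S1 
   S1   S0  S2 
   S2   S0  S3 
   S3   S4  S3 
 * S4   S4  S4 
(> = start, * = accepting)

start=S0 accept=S4 S0-x->S0 S0-y->S1 S1-x->S0 S1-y->S2 S2-x->S0 S2-y->S3 S3-x->S4 S3-y->S3 S4-x->S4 S4-y->S4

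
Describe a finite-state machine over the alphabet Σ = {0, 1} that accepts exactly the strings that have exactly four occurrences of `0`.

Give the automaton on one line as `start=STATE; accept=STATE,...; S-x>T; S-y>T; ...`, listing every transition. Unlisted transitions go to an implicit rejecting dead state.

Only the number of `0`s matters, and only up to 5. Make a chain A → B → C → D → E → F advanced by each `0` (with F absorbing); every other symbol self-loops. The accepting set is {E}.
       0  1 
>  A   B  A 
   B   C  B 
   C   D  C 
   D   E  D 
 * E   F  E 
   F   F  F 
(> = start, * = accepting)

start=A; accept=E; A-0>B; A-1>A; B-0>C; B-1>B; C-0>D; C-1>C; D-0>E; D-1>D; E-0>F; E-1>E; F-0>F; F-1>F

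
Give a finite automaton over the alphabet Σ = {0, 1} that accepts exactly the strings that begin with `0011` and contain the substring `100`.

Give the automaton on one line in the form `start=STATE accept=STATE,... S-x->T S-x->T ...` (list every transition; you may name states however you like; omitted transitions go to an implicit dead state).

Run two small machines in parallel and take their product. The first has 6 states tracking whether the input so far still matches the prefix `0011`; the second has 4 states tracking whether and how much of `100` has been seen. A product state is a pair (one from each), accepting exactly when both do. After merging equivalent states the machine shrinks.
An 8-state machine:
       0  1 
>  A   B  C 
   B   D  C 
   C   C  C 
   D   C  E 
   E   C  F 
   F   G  F 
   G   H  F 
 * H   H  H 
(> = start, * = accepting)

start=A accept=H A-0->B A-1->C B-0->D B-1->C C-0->C C-1->C D-0->C D-1->E E-0->C E-1->F F-0->G F-1->F G-0->H G-1->F H-0->H H-1->H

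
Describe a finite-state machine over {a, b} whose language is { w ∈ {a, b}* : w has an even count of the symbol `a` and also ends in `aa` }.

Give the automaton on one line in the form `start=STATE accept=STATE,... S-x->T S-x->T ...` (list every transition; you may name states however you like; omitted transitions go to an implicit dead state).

Build one automaton per condition and run them in lockstep. The first has 2 states tracking the count of `a`s modulo 2; the second has 3 states tracking how much of the suffix `aa` has currently been matched. A product state is a pair (one from each), accepting exactly when both do. Minimizing collapses redundant product states.
A 4-state machine:
        a   b  
>  q0   q1  q0 
   q1   q2  q3 
 * q2   q1  q0 
   q3   q0  q3 
(> = start, * = accepting)

start=q0 accept=q2 q0-a->q1 q0-b->q0 q1-a->q2 q1-b->q3 q2-a->q1 q2-b->q0 q3-a->q0 q3-b->q3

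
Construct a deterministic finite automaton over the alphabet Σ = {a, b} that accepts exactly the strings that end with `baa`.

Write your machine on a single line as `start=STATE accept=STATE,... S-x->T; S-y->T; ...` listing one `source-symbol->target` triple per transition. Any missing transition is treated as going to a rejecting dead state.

Let each state record the length of the longest suffix of the input read so far that is also a prefix of `baa`. q1 means the last symbol is `b`; q2 means the last 2 symbols are `ba`; q3 means the last 3 symbols are `baa`. Accept only at q3, where the string currently ends in `baa`.
A 4-state machine:
        a   b  
>  q0   q0  q1 
   q1   q2  q1 
   q2   q3  q1 
 * q3   q0  q1 
(> = start, * = accepting)

start=q0; accept=q3; q0-a->q0; q0-b->q1; q1-a->q2; q1-b->q1; q2-a->q3; q2-b->q1; q3-a->q0; q3-b->q1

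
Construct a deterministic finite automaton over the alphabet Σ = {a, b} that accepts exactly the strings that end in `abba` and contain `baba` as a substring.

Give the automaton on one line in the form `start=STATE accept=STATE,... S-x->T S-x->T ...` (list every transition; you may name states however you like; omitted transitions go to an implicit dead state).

Run two small machines in parallel and take their product. The first has 5 states tracking how much of the suffix `abba` has currently been matched; the second has 5 states tracking whether and how much of `baba` has been seen. A product state is a pair (one from each), accepting exactly when both do.
A 13-state machine:
          a    b  
>  q0     q1   q2 
   q1     q1   q3 
   q2     q4   q2 
   q3     q4   q5 
   q4     q1   q6 
   q5     q7   q2 
   q6     q8   q5 
   q7     q1   q6 
   q8     q8   q9 
   q9     q8  q10 
   q10   q11  q12 
 * q11    q8   q9 
   q12    q8  q12 
(> = start, * = accepting)

start=q0 accept=q11 q0-a->q1 q0-b->q2 q1-a->q1 q1-b->q3 q2-a->q4 q2-b->q2 q3-a->q4 q3-b->q5 q4-a->q1 q4-b->q6 q5-a->q7 q5-b->q2 q6-a->q8 q6-b->q5 q7-a->q1 q7-b->q6 q8-a->q8 q8-b->q9 q9-a->q8 q9-b->q10 q10-a->q11 q10-b->q12 q11-a->q8 q11-b->q9 q12-a->q8 q12-b->q12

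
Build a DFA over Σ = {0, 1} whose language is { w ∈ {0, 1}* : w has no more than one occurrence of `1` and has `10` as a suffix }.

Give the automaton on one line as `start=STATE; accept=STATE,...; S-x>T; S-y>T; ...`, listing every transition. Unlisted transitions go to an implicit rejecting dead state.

start=S0; accept=S2; S0-0>S0; S0-1>S1; S1-0>S2; S1-1>S3; S2-0>S3; S2-1>S3; S3-0>S3; S3-1>S3

Run two small machines in parallel and take their product. One (3 states) tracks the count of `1`s, saturating at 2; the other (3 states) tracks how much of the suffix `10` has currently been matched. Each combined state is a pair, one component from each; accept when both components accept. Minimizing collapses redundant product states.
4 states suffice.
        0   1  
>  S0   S0  S1 
   S1   S2  S3 
 * S2   S3  S3 
   S3   S3  S3 
(> = start, * = accepting)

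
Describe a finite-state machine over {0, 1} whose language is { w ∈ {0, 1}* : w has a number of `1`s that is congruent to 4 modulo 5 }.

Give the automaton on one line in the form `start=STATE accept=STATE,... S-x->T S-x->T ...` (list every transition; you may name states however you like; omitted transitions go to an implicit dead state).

The only thing that matters is how many `1`s have appeared, reduced mod 5. Use one state per residue: S0 for 0, …, S4 for 4. Reading `1` moves to the next residue; anything else stays put. S4 is accepting.
With 5 states:
        0   1  
>  S0   S0  S1 
   S1   S1  S2 
   S2   S2  S3 
   S3   S3  S4 
 * S4   S4  S0 
(> = start, * = accepting)

start=S0 accept=S4 S0-0->S0 S0-1->S1 S1-0->S1 S1-1->S2 S2-0->S2 S2-1->S3 S3-0->S3 S3-1->S4 S4-0->S4 S4-1->S0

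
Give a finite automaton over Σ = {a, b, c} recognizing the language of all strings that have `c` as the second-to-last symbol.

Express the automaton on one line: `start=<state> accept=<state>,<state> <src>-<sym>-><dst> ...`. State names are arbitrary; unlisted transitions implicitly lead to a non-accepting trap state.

A DFA must remember the last 2 symbols (since which symbol is second-to-last isn't known until the input ends). Use one state per possible window of the last ≤2 symbols; accept from those whose window starts with `c`.
A 13-state machine:
          a    b    c  
>  s0     s1   s2   s3 
   s1     s4   s5   s6 
   s2     s7   s8   s9 
   s3    s10  s11  s12 
   s4     s4   s5   s6 
   s5     s7   s8   s9 
   s6    s10  s11  s12 
   s7     s4   s5   s6 
   s8     s7   s8   s9 
   s9    s10  s11  s12 
 * s10    s4   s5   s6 
 * s11    s7   s8   s9 
 * s12   s10  s11  s12 
(> = start, * = accepting)

start=s0 accept=s10,s11,s12 s0-a->s1 s0-b->s2 s0-c->s3 s1-a->s4 s1-b->s5 s1-c->s6 s2-a->s7 s2-b->s8 s2-c->s9 s3-a->s10 s3-b->s11 s3-c->s12 s4-a->s4 s4-b->s5 s4-c->s6 s5-a->s7 s5-b->s8 s5-c->s9 s6-a->s10 s6-b->s11 s6-c->s12 s7-a->s4 s7-b->s5 s7-c->s6 s8-a->s7 s8-b->s8 s8-c->s9 s9-a->s10 s9-b->s11 s9-c->s12 s10-a->s4 s10-b->s5 s10-c->s6 s11-a->s7 s11-b->s8 s11-c->s9 s12-a->s10 s12-b->s11 s12-c->s12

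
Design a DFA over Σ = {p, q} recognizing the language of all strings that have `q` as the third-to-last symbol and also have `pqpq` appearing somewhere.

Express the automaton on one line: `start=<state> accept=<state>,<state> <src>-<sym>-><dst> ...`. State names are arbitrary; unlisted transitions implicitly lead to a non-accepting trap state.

Build one automaton per condition and run them in lockstep. One (15 states) tracks the last 3 symbols read; the other (5 states) tracks whether and how much of `pqpq` has been seen. Each combined state is a pair, one component from each; accept when both components accept.
With 23 states:
          p    q  
>  S0     S1   S2 
   S1     S3   S4 
   S2     S5   S6 
   S3     S7   S8 
   S4     S9  S10 
   S5    S11  S12 
   S6    S13  S14 
   S7     S7   S8 
   S8     S9  S10 
   S9    S11  S15 
   S10   S13  S14 
   S11    S7   S8 
   S12    S9  S10 
   S13   S11  S12 
   S14   S13  S14 
 * S15   S16  S17 
   S16   S18  S15 
   S17   S19  S20 
 * S18   S21  S22 
 * S19   S18  S15 
 * S20   S19  S20 
   S21   S21  S22 
   S22   S16  S17 
(> = start, * = accepting)

start=S0 accept=S15,S18,S19,S20 S0-p->S1 S0-q->S2 S1-p->S3 S1-q->S4 S2-p->S5 S2-q->S6 S3-p->S7 S3-q->S8 S4-p->S9 S4-q->S10 S5-p->S11 S5-q->S12 S6-p->S13 S6-q->S14 S7-p->S7 S7-q->S8 S8-p->S9 S8-q->S10 S9-p->S11 S9-q->S15 S10-p->S13 S10-q->S14 S11-p->S7 S11-q->S8 S12-p->S9 S12-q->S10 S13-p->S11 S13-q->S12 S14-p->S13 S14-q->S14 S15-p->S16 S15-q->S17 S16-p->S18 S16-q->S15 S17-p->S19 S17-q->S20 S18-p->S21 S18-q->S22 S19-p->S18 S19-q->S15 S20-p->S19 S20-q->S20 S21-p->S21 S21-q->S22 S22-p->S16 S22-q->S17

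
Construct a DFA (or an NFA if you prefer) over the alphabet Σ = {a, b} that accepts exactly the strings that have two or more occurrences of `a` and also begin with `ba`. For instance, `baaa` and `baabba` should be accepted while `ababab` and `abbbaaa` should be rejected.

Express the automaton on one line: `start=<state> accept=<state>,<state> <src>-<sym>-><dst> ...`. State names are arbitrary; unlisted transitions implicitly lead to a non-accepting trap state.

Handle the two conditions separately and then intersect. One (4 states) tracks the count of `a`s, saturating at 3; the other (4 states) tracks whether the input so far still matches the prefix `ba`. Each combined state is a pair, one component from each; accept when both components accept. Equivalent product states are then merged.
With 5 states:
        a   b  
>  s0   s1  s2 
   s1   s1  s1 
   s2   s3  s1 
   s3   s4  s3 
 * s4   s4  s4 
(> = start, * = accepting)

start=s0 accept=s4 s0-a->s1 s0-b->s2 s1-a->s1 s1-b->s1 s2-a->s3 s2-b->s1 s3-a->s4 s3-b->s3 s4-a->s4 s4-b->s4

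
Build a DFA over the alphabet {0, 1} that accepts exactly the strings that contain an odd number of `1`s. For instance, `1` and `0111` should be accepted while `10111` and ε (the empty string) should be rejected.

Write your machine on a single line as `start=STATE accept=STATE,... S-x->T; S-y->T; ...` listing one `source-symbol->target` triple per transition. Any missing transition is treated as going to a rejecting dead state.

start=s0; accept=s1; s0-0->s0; s0-1->s1; s1-0->s1; s1-1->s0

The only thing that matters is how many `1`s have appeared, reduced mod 2. Use one state per residue: s0 for 0, …, s1 for 1. Reading `1` moves to the next residue; anything else stays put. s1 is accepting.
A 2-state machine:
        0   1  
>  s0   s0  s1 
 * s1   s1  s0 
(> = start, * = accepting)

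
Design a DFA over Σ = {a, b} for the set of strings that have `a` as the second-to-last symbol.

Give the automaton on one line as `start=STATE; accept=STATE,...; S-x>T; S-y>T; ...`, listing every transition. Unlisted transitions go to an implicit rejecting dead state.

Because acceptance depends on a position counted from the end, the machine has to buffer the most recent 2 symbols. Make each state the string of the last up-to-2 symbols read; on input `x` shift the window left and append `x`. Accept when the buffered window has length 2 and begins with `a`.
With 7 states:
        a   b  
>  q0   q1  q2 
   q1   q3  q4 
   q2   q5  q6 
 * q3   q3  q4 
 * q4   q5  q6 
   q5   q3  q4 
   q6   q5  q6 
(> = start, * = accepting)

start=q0; accept=q3,q4; q0-a>q1; q0-b>q2; q1-a>q3; q1-b>q4; q2-a>q5; q2-b>q6; q3-a>q3; q3-b>q4; q4-a>q5; q4-b>q6; q5-a>q3; q5-b>q4; q6-a>q5; q6-b>q6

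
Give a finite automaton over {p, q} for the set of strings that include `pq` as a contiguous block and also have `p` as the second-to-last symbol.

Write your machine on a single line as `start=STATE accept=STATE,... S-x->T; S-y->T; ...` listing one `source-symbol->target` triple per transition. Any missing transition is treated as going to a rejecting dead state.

Build one automaton per condition and run them in lockstep. One (3 states) tracks whether and how much of `pq` has been seen; the other (7 states) tracks the last 2 symbols read. Each combined state is a pair, one component from each; accept when both components accept. Minimizing collapses redundant product states.
       p  q 
>  A   B  A 
   B   B  C 
 * C   D  E 
   D   F  C 
   E   D  E 
 * F   F  C 
(> = start, * = accepting)

start=A; accept=C,F; A-p->B; A-q->A; B-p->B; B-q->C; C-p->D; C-q->E; D-p->F; D-q->C; E-p->D; E-q->E; F-p->F; F-q->C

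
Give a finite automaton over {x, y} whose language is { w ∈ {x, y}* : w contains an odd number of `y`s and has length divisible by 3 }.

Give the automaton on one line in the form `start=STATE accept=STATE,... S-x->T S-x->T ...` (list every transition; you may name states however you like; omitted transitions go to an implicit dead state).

start=S0 accept=S5 S0-x->S1 S0-y->S2 S1-x->S3 S1-y->S4 S2-x->S4 S2-y->S3 S3-x->S0 S3-y->S5 S4-x->S5 S4-y->S0 S5-x->S2 S5-y->S1

Run two small machines in parallel and take their product. The first has 2 states tracking the count of `y`s modulo 2; the second has 3 states tracking the input length modulo 3. A product state is a pair (one from each), accepting exactly when both do.
6 states suffice.
        x   y  
>  S0   S1  S2 
   S1   S3  S4 
   S2   S4  S3 
   S3   S0  S5 
   S4   S5  S0 
 * S5   S2  S1 
(> = start, * = accepting)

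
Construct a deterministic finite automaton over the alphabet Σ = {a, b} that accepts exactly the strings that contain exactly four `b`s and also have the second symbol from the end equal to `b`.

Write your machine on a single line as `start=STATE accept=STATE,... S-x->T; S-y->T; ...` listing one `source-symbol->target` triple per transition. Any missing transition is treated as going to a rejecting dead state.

Run two small machines in parallel and take their product. One (6 states) tracks the count of `b`s, saturating at 5; the other (7 states) tracks the last 2 symbols read. Each combined state is a pair, one component from each; accept when both components accept. After merging equivalent states the machine shrinks.
A 9-state machine:
        a   b  
>  q0   q0  q1 
   q1   q1  q2 
   q2   q2  q3 
   q3   q4  q5 
   q4   q4  q6 
 * q5   q7  q8 
   q6   q7  q8 
 * q7   q8  q8 
   q8   q8  q8 
(> = start, * = accepting)

start=q0; accept=q5,q7; q0-a->q0; q0-b->q1; q1-a->q1; q1-b->q2; q2-a->q2; q2-b->q3; q3-a->q4; q3-b->q5; q4-a->q4; q4-b->q6; q5-a->q7; q5-b->q8; q6-a->q7; q6-b->q8; q7-a->q8; q7-b->q8; q8-a->q8; q8-b->q8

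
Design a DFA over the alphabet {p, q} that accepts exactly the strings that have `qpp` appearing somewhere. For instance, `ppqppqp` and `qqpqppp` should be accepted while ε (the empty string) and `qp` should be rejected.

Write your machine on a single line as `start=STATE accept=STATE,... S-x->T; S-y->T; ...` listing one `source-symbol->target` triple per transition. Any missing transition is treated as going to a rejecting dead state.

start=s0; accept=s3; s0-p->s0; s0-q->s1; s1-p->s2; s1-q->s1; s2-p->s3; s2-q->s1; s3-p->s3; s3-q->s3

Track how much of `qpp` has been matched so far: state s0 is no progress, s3 is the absorbing accept state reached once `qpp` has occurred. Intermediate states record partial matches; on a mismatch, fall back to the longest reusable overlap.
A 4-state machine:
        p   q  
>  s0   s0  s1 
   s1   s2  s1 
   s2   s3  s1 
 * s3   s3  s3 
(> = start, * = accepting)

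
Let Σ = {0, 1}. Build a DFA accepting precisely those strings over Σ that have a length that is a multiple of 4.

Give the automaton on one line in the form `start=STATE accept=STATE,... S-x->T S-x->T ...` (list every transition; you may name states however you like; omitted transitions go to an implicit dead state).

start=q0 accept=q0 q0-0->q1 q0-1->q1 q1-0->q2 q1-1->q2 q2-0->q3 q2-1->q3 q3-0->q0 q3-1->q0

Only the length mod 4 matters, so use a 4-cycle: from any state, every input symbol moves to the next state, wrapping q3 back to q0. Mark q0 accepting.
        0   1  
>* q0   q1  q1 
   q1   q2  q2 
   q2   q3  q3 
   q3   q0  q0 
(> = start, * = accepting)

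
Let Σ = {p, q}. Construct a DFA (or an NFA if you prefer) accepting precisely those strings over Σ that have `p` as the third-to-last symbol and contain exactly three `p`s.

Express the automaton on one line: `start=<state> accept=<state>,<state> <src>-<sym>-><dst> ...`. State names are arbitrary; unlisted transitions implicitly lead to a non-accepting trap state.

Build one automaton per condition and run them in lockstep. The first has 15 states tracking the last 3 symbols read; the second has 5 states tracking the count of `p`s, saturating at 4. A product state is a pair (one from each), accepting exactly when both do. Minimizing collapses redundant product states.
With 15 states:
       p  q 
>  A   B  A 
   B   C  D 
   C   E  F 
   D   G  D 
 * E   H  I 
   F   J  K 
   G   L  F 
   H   H  H 
 * I   H  M 
 * J   H  N 
   K   O  K 
   L   H  I 
 * M   H  H 
   N   H  M 
   O   H  N 
(> = start, * = accepting)

start=A accept=E,I,J,M A-p->B A-q->A B-p->C B-q->D C-p->E C-q->F D-p->G D-q->D E-p->H E-q->I F-p->J F-q->K G-p->L G-q->F H-p->H H-q->H I-p->H I-q->M J-p->H J-q->N K-p->O K-q->K L-p->H L-q->I M-p->H M-q->H N-p->H N-q->M O-p->H O-q->N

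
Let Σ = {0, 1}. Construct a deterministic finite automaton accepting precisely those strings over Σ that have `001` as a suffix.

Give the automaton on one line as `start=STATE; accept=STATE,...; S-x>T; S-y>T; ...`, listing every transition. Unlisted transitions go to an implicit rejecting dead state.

Let each state record the length of the longest suffix of the input read so far that is also a prefix of `001`. B means the last symbol is `0`; C means the last 2 symbols are `00`; D means the last 3 symbols are `001`. Accept only at D, where the string currently ends in `001`.
With 4 states:
       0  1 
>  A   B  A 
   B   C  A 
   C   C  D 
 * D   B  A 
(> = start, * = accepting)

start=A; accept=D; A-0>B; A-1>A; B-0>C; B-1>A; C-0>C; C-1>D; D-0>B; D-1>A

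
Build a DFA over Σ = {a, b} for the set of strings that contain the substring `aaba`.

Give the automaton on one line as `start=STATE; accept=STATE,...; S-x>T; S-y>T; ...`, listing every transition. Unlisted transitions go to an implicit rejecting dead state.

start=q0; accept=q4; q0-a>q1; q0-b>q0; q1-a>q2; q1-b>q0; q2-a>q2; q2-b>q3; q3-a>q4; q3-b>q0; q4-a>q4; q4-b>q4

States q0..q3 record the length of the longest prefix of `aaba` that matches the current input suffix. Reaching q4 means `aaba` has been seen, and we stay there forever. Accept from q4.
5 states suffice.
        a   b  
>  q0   q1  q0 
   q1   q2  q0 
   q2   q2  q3 
   q3   q4  q0 
 * q4   q4  q4 
(> = start, * = accepting)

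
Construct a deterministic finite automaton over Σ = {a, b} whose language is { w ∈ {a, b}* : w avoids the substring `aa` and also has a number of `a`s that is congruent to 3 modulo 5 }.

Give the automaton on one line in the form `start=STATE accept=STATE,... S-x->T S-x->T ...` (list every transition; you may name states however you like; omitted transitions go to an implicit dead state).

start=q0 accept=q9,q11 q0-a->q1 q0-b->q0 q1-a->q2 q1-b->q3 q2-a->q4 q2-b->q2 q3-a->q5 q3-b->q3 q4-a->q6 q4-b->q4 q5-a->q4 q5-b->q7 q6-a->q8 q6-b->q6 q7-a->q9 q7-b->q7 q8-a->q10 q8-b->q8 q9-a->q6 q9-b->q11 q10-a->q2 q10-b->q10 q11-a->q12 q11-b->q11 q12-a->q8 q12-b->q13 q13-a->q14 q13-b->q13 q14-a->q10 q14-b->q0

Handle the two conditions separately and then intersect. The first has 3 states tracking partial matches of the forbidden pattern `aa`; the second has 5 states tracking the count of `a`s modulo 5. A product state is a pair (one from each), accepting exactly when both do.
15 states suffice.
          a    b  
>  q0     q1   q0 
   q1     q2   q3 
   q2     q4   q2 
   q3     q5   q3 
   q4     q6   q4 
   q5     q4   q7 
   q6     q8   q6 
   q7     q9   q7 
   q8    q10   q8 
 * q9     q6  q11 
   q10    q2  q10 
 * q11   q12  q11 
   q12    q8  q13 
   q13   q14  q13 
   q14   q10   q0 
(> = start, * = accepting)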